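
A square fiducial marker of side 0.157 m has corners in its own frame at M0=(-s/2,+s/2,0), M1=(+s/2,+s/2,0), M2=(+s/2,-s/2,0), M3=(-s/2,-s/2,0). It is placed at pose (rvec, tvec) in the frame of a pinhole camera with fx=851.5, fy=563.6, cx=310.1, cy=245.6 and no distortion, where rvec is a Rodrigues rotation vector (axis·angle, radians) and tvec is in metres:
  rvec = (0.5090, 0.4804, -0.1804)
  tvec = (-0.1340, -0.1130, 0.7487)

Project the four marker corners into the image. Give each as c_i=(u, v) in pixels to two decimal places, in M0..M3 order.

c0=(122.70, 216.95) c1=(260.61, 208.31) c2=(200.06, 92.25) c3=(56.06, 113.35)

Intrinsics K: fx=851.5, fy=563.6, cx=310.1, cy=245.6
Marker side s = 0.157 m; corners in marker frame (Z=0):
  M0 = (-0.0785, +0.0785, 0)
  M1 = (+0.0785, +0.0785, 0)
  M2 = (+0.0785, -0.0785, 0)
  M3 = (-0.0785, -0.0785, 0)
rvec = (0.5090, 0.4804, -0.1804), |rvec| = θ = 0.72278 rad = 41.412°
Rodrigues: sinθ=0.66147, 1−cosθ=0.25003; R = I + sinθ·[k]× + (1−cosθ)·[k]×²:
    [+0.87397 +0.28213 +0.39570]
    [-0.04807 +0.86043 -0.50730]
    [-0.48360 +0.42435 +0.76555]
t = (-0.1340, -0.1130, 0.7487) m
M0: Pc = R·M0+t = (-0.18046, -0.04168, +0.81997); u = 851.5·(-0.18046)/0.81997 + 310.1 = 122.7023, v = 563.6·(-0.04168)/0.81997 + 245.6 = 216.9494
M1: Pc = R·M1+t = (-0.04325, -0.04923, +0.74405); u = 851.5·(-0.04325)/0.74405 + 310.1 = 260.6083, v = 563.6·(-0.04923)/0.74405 + 245.6 = 208.3095
M2: Pc = R·M2+t = (-0.08754, -0.18432, +0.67743); u = 851.5·(-0.08754)/0.67743 + 310.1 = 200.0647, v = 563.6·(-0.18432)/0.67743 + 245.6 = 92.2536
M3: Pc = R·M3+t = (-0.22475, -0.17677, +0.75335); u = 851.5·(-0.22475)/0.75335 + 310.1 = 56.0648, v = 563.6·(-0.17677)/0.75335 + 245.6 = 113.3540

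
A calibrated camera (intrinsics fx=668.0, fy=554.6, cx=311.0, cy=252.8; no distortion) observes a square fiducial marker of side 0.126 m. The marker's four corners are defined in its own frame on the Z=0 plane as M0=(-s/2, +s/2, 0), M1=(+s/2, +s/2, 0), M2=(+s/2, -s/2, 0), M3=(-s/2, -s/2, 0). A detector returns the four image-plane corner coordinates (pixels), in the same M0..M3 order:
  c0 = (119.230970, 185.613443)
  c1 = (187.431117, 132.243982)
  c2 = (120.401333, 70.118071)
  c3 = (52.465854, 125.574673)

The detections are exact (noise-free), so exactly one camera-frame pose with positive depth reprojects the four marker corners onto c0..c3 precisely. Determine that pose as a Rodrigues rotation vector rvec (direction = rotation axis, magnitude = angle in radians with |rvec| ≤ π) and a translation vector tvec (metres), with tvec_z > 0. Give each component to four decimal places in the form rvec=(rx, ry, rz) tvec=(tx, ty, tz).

rvec=(0.1563, 0.0939, -0.7216) tvec=(-0.2504, -0.1954, 0.8747)

Intrinsics K: fx=668.0, fy=554.6, cx=311.0, cy=252.8
Marker side s = 0.126 m; corners in marker frame (Z=0):
  M0 = (-0.0630, +0.0630, 0)
  M1 = (+0.0630, +0.0630, 0)
  M2 = (+0.0630, -0.0630, 0)
  M3 = (-0.0630, -0.0630, 0)
Detected image corners:
  c0 = (119.230970, 185.613443) px
  c1 = (187.431117, 132.243982) px
  c2 = (120.401333, 70.118071) px
  c3 = (52.465854, 125.574673) px
Planar DLT: solve 8×8 A·h = b for H (H[2,2]=1):
  H  [+521.13766 +545.98523 +119.80565]
  H  [-452.22975 +500.82972 +128.90227]
  H  [-0.15925 +0.12565 +1.00000]
B = K⁻¹H; ‖b₁‖=1.143223, ‖b₂‖=1.143223; λ = 2/(‖b₁‖+‖b₂‖) = 0.874720, sign → tz>0 ⇒ λ=+0.874720
r₁ = λ·B[:,0] = (+0.74726,-0.64976,-0.13930); r₂ = λ·B[:,1] = (+0.66377,+0.73981,+0.10991)
r₃ = r₁×r₂ = (+0.03164,-0.17460,+0.98413); SVD([r₁ r₂ r₃]) → R = UVᵀ:
  R  [+0.74726 +0.66377 +0.03164]
  R  [-0.64976 +0.73981 -0.17460]
  R  [-0.13930 +0.10991 +0.98413]
t = (-0.25036, -0.19541, +0.87472) m
tr R = 2.471207; θ = arccos((tr R − 1)/2) = 0.744239 rad = 42.642°
axis k = ((R−Rᵀ)₃₂, (R−Rᵀ)₁₃, (R−Rᵀ)₂₁) / (2 sinθ) = (+0.209996, +0.126171, -0.969527)
rvec = θ·k = (+0.156287, +0.093901, -0.721560)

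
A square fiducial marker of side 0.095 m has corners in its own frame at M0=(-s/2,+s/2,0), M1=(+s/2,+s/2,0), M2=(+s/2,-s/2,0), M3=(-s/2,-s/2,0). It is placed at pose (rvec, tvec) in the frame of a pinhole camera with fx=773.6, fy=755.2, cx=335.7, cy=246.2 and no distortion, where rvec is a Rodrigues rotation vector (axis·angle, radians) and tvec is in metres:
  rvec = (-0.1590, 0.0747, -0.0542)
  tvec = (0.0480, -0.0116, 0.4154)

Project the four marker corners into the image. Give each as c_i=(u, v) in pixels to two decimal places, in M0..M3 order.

c0=(341.31, 316.14) c1=(522.33, 306.68) c2=(507.16, 135.94) c3=(332.84, 147.73)

Intrinsics K: fx=773.6, fy=755.2, cx=335.7, cy=246.2
Marker side s = 0.095 m; corners in marker frame (Z=0):
  M0 = (-0.0475, +0.0475, 0)
  M1 = (+0.0475, +0.0475, 0)
  M2 = (+0.0475, -0.0475, 0)
  M3 = (-0.0475, -0.0475, 0)
rvec = (-0.1590, 0.0747, -0.0542), |rvec| = θ = 0.18384 rad = 10.534°
Rodrigues: sinθ=0.18281, 1−cosθ=0.01685; R = I + sinθ·[k]× + (1−cosθ)·[k]×²:
    [+0.99575 +0.04797 +0.07858]
    [-0.05982 +0.98593 +0.15609]
    [-0.06998 -0.16012 +0.98461]
t = (0.0480, -0.0116, 0.4154) m
M0: Pc = R·M0+t = (+0.00298, +0.03807, +0.41112); u = 773.6·(+0.00298)/0.41112 + 335.7 = 341.3083, v = 755.2·(+0.03807)/0.41112 + 246.2 = 316.1379
M1: Pc = R·M1+t = (+0.09758, +0.03239, +0.40447); u = 773.6·(+0.09758)/0.40447 + 335.7 = 522.3284, v = 755.2·(+0.03239)/0.40447 + 246.2 = 306.6772
M2: Pc = R·M2+t = (+0.09302, -0.06127, +0.41968); u = 773.6·(+0.09302)/0.41968 + 335.7 = 507.1631, v = 755.2·(-0.06127)/0.41968 + 246.2 = 135.9417
M3: Pc = R·M3+t = (-0.00158, -0.05559, +0.42633); u = 773.6·(-0.00158)/0.42633 + 335.7 = 332.8384, v = 755.2·(-0.05559)/0.42633 + 246.2 = 147.7274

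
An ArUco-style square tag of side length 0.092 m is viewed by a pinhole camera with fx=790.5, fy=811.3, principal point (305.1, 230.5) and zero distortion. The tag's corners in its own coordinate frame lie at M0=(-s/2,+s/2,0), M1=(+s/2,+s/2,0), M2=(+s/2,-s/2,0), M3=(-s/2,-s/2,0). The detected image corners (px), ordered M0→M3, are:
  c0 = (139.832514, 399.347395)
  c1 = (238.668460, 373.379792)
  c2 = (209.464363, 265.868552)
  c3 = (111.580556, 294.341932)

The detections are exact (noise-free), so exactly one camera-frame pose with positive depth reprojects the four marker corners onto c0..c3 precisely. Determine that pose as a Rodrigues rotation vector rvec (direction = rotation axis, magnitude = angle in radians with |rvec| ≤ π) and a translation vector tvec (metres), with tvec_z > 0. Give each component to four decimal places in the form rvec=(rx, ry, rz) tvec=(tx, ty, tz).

rvec=(0.0057, 0.1811, -0.2753) tvec=(-0.1122, 0.0859, 0.6778)

Intrinsics K: fx=790.5, fy=811.3, cx=305.1, cy=230.5
Marker side s = 0.092 m; corners in marker frame (Z=0):
  M0 = (-0.0460, +0.0460, 0)
  M1 = (+0.0460, +0.0460, 0)
  M2 = (+0.0460, -0.0460, 0)
  M3 = (-0.0460, -0.0460, 0)
Detected image corners:
  c0 = (139.832514, 399.347395) px
  c1 = (238.668460, 373.379792) px
  c2 = (209.464363, 265.868552) px
  c3 = (111.580556, 294.341932) px
Planar DLT: solve 8×8 A·h = b for H (H[2,2]=1):
  H  [+1023.02931 +307.25946 +174.27157]
  H  [-383.71983 +1145.40610 +333.33041]
  H  [-0.26356 -0.02824 +1.00000]
B = K⁻¹H; ‖b₁‖=1.475267, ‖b₂‖=1.475267; λ = 2/(‖b₁‖+‖b₂‖) = 0.677843, sign → tz>0 ⇒ λ=+0.677843
r₁ = λ·B[:,0] = (+0.94619,-0.26984,-0.17865); r₂ = λ·B[:,1] = (+0.27086,+0.96243,-0.01914)
r₃ = r₁×r₂ = (+0.17711,-0.03028,+0.98373); SVD([r₁ r₂ r₃]) → R = UVᵀ:
  R  [+0.94619 +0.27086 +0.17711]
  R  [-0.26984 +0.96243 -0.03028]
  R  [-0.17865 -0.01914 +0.98373]
t = (-0.11218, +0.08592, +0.67784) m
tr R = 2.892341; θ = arccos((tr R − 1)/2) = 0.329604 rad = 18.885°
axis k = ((R−Rᵀ)₃₂, (R−Rᵀ)₁₃, (R−Rᵀ)₂₁) / (2 sinθ) = (+0.017199, +0.549571, -0.835270)
rvec = θ·k = (+0.005669, +0.181141, -0.275308)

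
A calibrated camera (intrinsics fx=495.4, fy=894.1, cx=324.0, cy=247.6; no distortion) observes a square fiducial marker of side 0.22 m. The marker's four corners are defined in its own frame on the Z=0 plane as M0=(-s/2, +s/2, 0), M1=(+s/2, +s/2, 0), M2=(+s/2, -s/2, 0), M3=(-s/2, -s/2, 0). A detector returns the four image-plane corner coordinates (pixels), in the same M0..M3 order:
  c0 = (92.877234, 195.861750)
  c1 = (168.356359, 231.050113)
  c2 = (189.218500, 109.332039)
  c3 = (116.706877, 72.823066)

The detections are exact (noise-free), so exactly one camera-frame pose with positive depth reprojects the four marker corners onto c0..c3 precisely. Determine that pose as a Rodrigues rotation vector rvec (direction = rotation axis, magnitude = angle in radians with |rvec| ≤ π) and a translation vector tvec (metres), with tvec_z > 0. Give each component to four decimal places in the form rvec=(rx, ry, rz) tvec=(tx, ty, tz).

rvec=(-0.2128, -0.1691, 0.2434) tvec=(-0.5445, -0.1598, 1.4851)

Intrinsics K: fx=495.4, fy=894.1, cx=324.0, cy=247.6
Marker side s = 0.22 m; corners in marker frame (Z=0):
  M0 = (-0.1100, +0.1100, 0)
  M1 = (+0.1100, +0.1100, 0)
  M2 = (+0.1100, -0.1100, 0)
  M3 = (-0.1100, -0.1100, 0)
Detected image corners:
  c0 = (92.877234, 195.861750) px
  c1 = (168.356359, 231.050113) px
  c2 = (189.218500, 109.332039) px
  c3 = (116.706877, 72.823066) px
Planar DLT: solve 8×8 A·h = b for H (H[2,2]=1):
  H  [+349.57419 -123.31903 +142.36191]
  H  [+177.33115 +532.80560 +151.41668]
  H  [+0.09412 -0.15387 +1.00000]
B = K⁻¹H; ‖b₁‖=0.673333, ‖b₂‖=0.673333; λ = 2/(‖b₁‖+‖b₂‖) = 1.485149, sign → tz>0 ⇒ λ=+1.485149
r₁ = λ·B[:,0] = (+0.95656,+0.25585,+0.13979); r₂ = λ·B[:,1] = (-0.22024,+0.94830,-0.22851)
r₃ = r₁×r₂ = (-0.19102,+0.18780,+0.96345); SVD([r₁ r₂ r₃]) → R = UVᵀ:
  R  [+0.95656 -0.22024 -0.19102]
  R  [+0.25585 +0.94830 +0.18780]
  R  [+0.13979 -0.22851 +0.96345]
t = (-0.54453, -0.15977, +1.48515) m
tr R = 2.868311; θ = arccos((tr R − 1)/2) = 0.364911 rad = 20.908°
axis k = ((R−Rᵀ)₃₂, (R−Rᵀ)₁₃, (R−Rᵀ)₂₁) / (2 sinθ) = (-0.583290, -0.463495, +0.667041)
rvec = θ·k = (-0.212849, -0.169135, +0.243411)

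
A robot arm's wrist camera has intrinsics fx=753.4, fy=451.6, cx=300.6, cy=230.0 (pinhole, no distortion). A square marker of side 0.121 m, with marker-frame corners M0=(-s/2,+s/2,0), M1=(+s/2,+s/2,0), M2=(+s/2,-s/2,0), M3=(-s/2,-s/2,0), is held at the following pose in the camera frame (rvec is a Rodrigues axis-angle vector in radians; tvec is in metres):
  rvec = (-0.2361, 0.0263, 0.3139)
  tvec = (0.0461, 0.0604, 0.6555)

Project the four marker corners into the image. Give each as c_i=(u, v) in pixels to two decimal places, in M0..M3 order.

c0=(265.44, 298.53) c1=(400.90, 325.27) c2=(439.10, 245.49) c3=(308.72, 220.73)

Intrinsics K: fx=753.4, fy=451.6, cx=300.6, cy=230.0
Marker side s = 0.121 m; corners in marker frame (Z=0):
  M0 = (-0.0605, +0.0605, 0)
  M1 = (+0.0605, +0.0605, 0)
  M2 = (+0.0605, -0.0605, 0)
  M3 = (-0.0605, -0.0605, 0)
rvec = (-0.2361, 0.0263, 0.3139), |rvec| = θ = 0.39366 rad = 22.555°
Rodrigues: sinθ=0.38357, 1−cosθ=0.07649; R = I + sinθ·[k]× + (1−cosθ)·[k]×²:
    [+0.95102 -0.30892 -0.01095]
    [+0.30279 +0.92385 +0.23412]
    [-0.06221 -0.22597 +0.97215]
t = (0.0461, 0.0604, 0.6555) m
M0: Pc = R·M0+t = (-0.03013, +0.09797, +0.64559); u = 753.4·(-0.03013)/0.64559 + 300.6 = 265.4425, v = 451.6·(+0.09797)/0.64559 + 230.0 = 298.5343
M1: Pc = R·M1+t = (+0.08495, +0.13461, +0.63807); u = 753.4·(+0.08495)/0.63807 + 300.6 = 400.9022, v = 451.6·(+0.13461)/0.63807 + 230.0 = 325.2736
M2: Pc = R·M2+t = (+0.12233, +0.02283, +0.66541); u = 753.4·(+0.12233)/0.66541 + 300.6 = 439.1029, v = 451.6·(+0.02283)/0.66541 + 230.0 = 245.4914
M3: Pc = R·M3+t = (+0.00725, -0.01381, +0.67293); u = 753.4·(+0.00725)/0.67293 + 300.6 = 308.7199, v = 451.6·(-0.01381)/0.67293 + 230.0 = 220.7310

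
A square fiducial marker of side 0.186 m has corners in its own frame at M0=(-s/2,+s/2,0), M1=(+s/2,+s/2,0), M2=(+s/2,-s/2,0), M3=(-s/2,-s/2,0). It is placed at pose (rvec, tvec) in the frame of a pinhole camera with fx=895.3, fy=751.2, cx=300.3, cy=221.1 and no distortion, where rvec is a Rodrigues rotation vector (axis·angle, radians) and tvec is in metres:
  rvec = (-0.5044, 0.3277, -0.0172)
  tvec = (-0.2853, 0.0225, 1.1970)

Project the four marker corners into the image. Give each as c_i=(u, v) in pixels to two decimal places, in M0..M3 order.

Intrinsics K: fx=895.3, fy=751.2, cx=300.3, cy=221.1
Marker side s = 0.186 m; corners in marker frame (Z=0):
  M0 = (-0.0930, +0.0930, 0)
  M1 = (+0.0930, +0.0930, 0)
  M2 = (+0.0930, -0.0930, 0)
  M3 = (-0.0930, -0.0930, 0)
rvec = (-0.5044, 0.3277, -0.0172), |rvec| = θ = 0.60175 rad = 34.478°
Rodrigues: sinθ=0.56609, 1−cosθ=0.17565; R = I + sinθ·[k]× + (1−cosθ)·[k]×²:
    [+0.94776 -0.06400 +0.31249]
    [-0.09636 +0.87644 +0.47177]
    [-0.30407 -0.47724 +0.82449]
t = (-0.2853, 0.0225, 1.1970) m
M0: Pc = R·M0+t = (-0.37939, +0.11297, +1.18090); u = 895.3·(-0.37939)/1.18090 + 300.3 = 12.6609, v = 751.2·(+0.11297)/1.18090 + 221.1 = 292.9637
M1: Pc = R·M1+t = (-0.20311, +0.09505, +1.12434); u = 895.3·(-0.20311)/1.12434 + 300.3 = 138.5653, v = 751.2·(+0.09505)/1.12434 + 221.1 = 284.6035
M2: Pc = R·M2+t = (-0.19121, -0.06797, +1.21310); u = 895.3·(-0.19121)/1.21310 + 300.3 = 159.1856, v = 751.2·(-0.06797)/1.21310 + 221.1 = 179.0101
M3: Pc = R·M3+t = (-0.36749, -0.05005, +1.26966); u = 895.3·(-0.36749)/1.26966 + 300.3 = 41.1651, v = 751.2·(-0.05005)/1.26966 + 221.1 = 191.4894

c0=(12.66, 292.96) c1=(138.57, 284.60) c2=(159.19, 179.01) c3=(41.17, 191.49)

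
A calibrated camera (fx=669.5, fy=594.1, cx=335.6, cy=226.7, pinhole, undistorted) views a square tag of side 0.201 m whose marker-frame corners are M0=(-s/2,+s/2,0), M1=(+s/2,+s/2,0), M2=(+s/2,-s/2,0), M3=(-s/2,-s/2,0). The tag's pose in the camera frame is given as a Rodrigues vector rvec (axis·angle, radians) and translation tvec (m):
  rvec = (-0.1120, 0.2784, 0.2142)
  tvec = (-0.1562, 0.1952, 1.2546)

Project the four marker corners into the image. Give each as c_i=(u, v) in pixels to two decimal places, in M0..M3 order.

Intrinsics K: fx=669.5, fy=594.1, cx=335.6, cy=226.7
Marker side s = 0.201 m; corners in marker frame (Z=0):
  M0 = (-0.1005, +0.1005, 0)
  M1 = (+0.1005, +0.1005, 0)
  M2 = (+0.1005, -0.1005, 0)
  M3 = (-0.1005, -0.1005, 0)
rvec = (-0.1120, 0.2784, 0.2142), |rvec| = θ = 0.36869 rad = 21.124°
Rodrigues: sinθ=0.36039, 1−cosθ=0.06720; R = I + sinθ·[k]× + (1−cosθ)·[k]×²:
    [+0.93900 -0.22479 +0.26028]
    [+0.19397 +0.97112 +0.13896]
    [-0.28400 -0.08000 +0.95548]
t = (-0.1562, 0.1952, 1.2546) m
M0: Pc = R·M0+t = (-0.27316, +0.27330, +1.27510); u = 669.5·(-0.27316)/1.27510 + 335.6 = 192.1748, v = 594.1·(+0.27330)/1.27510 + 226.7 = 354.0387
M1: Pc = R·M1+t = (-0.08442, +0.31229, +1.21802); u = 669.5·(-0.08442)/1.21802 + 335.6 = 289.1962, v = 594.1·(+0.31229)/1.21802 + 226.7 = 379.0228
M2: Pc = R·M2+t = (-0.03924, +0.11710, +1.23410); u = 669.5·(-0.03924)/1.23410 + 335.6 = 314.3131, v = 594.1·(+0.11710)/1.23410 + 226.7 = 283.0706
M3: Pc = R·M3+t = (-0.22798, +0.07811, +1.29118); u = 669.5·(-0.22798)/1.29118 + 335.6 = 217.3896, v = 594.1·(+0.07811)/1.29118 + 226.7 = 262.6397

c0=(192.17, 354.04) c1=(289.20, 379.02) c2=(314.31, 283.07) c3=(217.39, 262.64)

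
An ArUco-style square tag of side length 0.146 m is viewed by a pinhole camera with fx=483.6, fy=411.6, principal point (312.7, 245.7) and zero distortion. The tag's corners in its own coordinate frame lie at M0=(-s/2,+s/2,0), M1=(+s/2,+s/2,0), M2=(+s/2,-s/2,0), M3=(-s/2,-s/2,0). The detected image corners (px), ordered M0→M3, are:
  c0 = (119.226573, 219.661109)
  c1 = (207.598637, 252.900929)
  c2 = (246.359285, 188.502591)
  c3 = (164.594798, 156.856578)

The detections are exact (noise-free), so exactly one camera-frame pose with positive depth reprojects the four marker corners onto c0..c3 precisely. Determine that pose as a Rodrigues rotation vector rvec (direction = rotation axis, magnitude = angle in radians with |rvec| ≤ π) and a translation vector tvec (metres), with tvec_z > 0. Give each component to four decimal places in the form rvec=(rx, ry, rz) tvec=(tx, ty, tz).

rvec=(-0.3710, -0.1420, 0.4050) tvec=(-0.2027, -0.0791, 0.7702)

Intrinsics K: fx=483.6, fy=411.6, cx=312.7, cy=245.7
Marker side s = 0.146 m; corners in marker frame (Z=0):
  M0 = (-0.0730, +0.0730, 0)
  M1 = (+0.0730, +0.0730, 0)
  M2 = (+0.0730, -0.0730, 0)
  M3 = (-0.0730, -0.0730, 0)
Detected image corners:
  c0 = (119.226573, 219.661109) px
  c1 = (207.598637, 252.900929) px
  c2 = (246.359285, 188.502591) px
  c3 = (164.594798, 156.856578) px
Planar DLT: solve 8×8 A·h = b for H (H[2,2]=1):
  H  [+596.53650 -378.84363 +185.44849]
  H  [+238.30212 +334.92535 +203.43101]
  H  [+0.07965 -0.49263 +1.00000]
B = K⁻¹H; ‖b₁‖=1.298441, ‖b₂‖=1.298441; λ = 2/(‖b₁‖+‖b₂‖) = 0.770154, sign → tz>0 ⇒ λ=+0.770154
r₁ = λ·B[:,0] = (+0.91035,+0.40928,+0.06134); r₂ = λ·B[:,1] = (-0.35800,+0.85316,-0.37940)
r₃ = r₁×r₂ = (-0.20761,+0.32342,+0.92320); SVD([r₁ r₂ r₃]) → R = UVᵀ:
  R  [+0.91035 -0.35800 -0.20761]
  R  [+0.40928 +0.85316 +0.32342]
  R  [+0.06134 -0.37940 +0.92320]
t = (-0.20265, -0.07909, +0.77015) m
tr R = 2.686709; θ = arccos((tr R − 1)/2) = 0.567301 rad = 32.504°
axis k = ((R−Rᵀ)₃₂, (R−Rᵀ)₁₃, (R−Rᵀ)₂₁) / (2 sinθ) = (-0.653963, -0.250258, +0.713936)
rvec = θ·k = (-0.370994, -0.141971, +0.405016)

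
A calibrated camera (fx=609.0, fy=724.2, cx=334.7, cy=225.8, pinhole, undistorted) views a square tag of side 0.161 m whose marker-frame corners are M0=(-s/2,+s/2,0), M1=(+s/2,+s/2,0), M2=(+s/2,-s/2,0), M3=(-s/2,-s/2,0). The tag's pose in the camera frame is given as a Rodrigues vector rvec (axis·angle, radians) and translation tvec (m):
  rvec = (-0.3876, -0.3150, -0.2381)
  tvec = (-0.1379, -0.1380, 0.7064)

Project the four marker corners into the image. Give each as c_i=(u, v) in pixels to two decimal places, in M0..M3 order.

Intrinsics K: fx=609.0, fy=724.2, cx=334.7, cy=225.8
Marker side s = 0.161 m; corners in marker frame (Z=0):
  M0 = (-0.0805, +0.0805, 0)
  M1 = (+0.0805, +0.0805, 0)
  M2 = (+0.0805, -0.0805, 0)
  M3 = (-0.0805, -0.0805, 0)
rvec = (-0.3876, -0.3150, -0.2381), |rvec| = θ = 0.55331 rad = 31.702°
Rodrigues: sinθ=0.52550, 1−cosθ=0.14921; R = I + sinθ·[k]× + (1−cosθ)·[k]×²:
    [+0.92401 +0.28564 -0.25419]
    [-0.16663 +0.89915 +0.40468]
    [+0.34415 -0.33157 +0.87842]
t = (-0.1379, -0.1380, 0.7064) m
M0: Pc = R·M0+t = (-0.18929, -0.05220, +0.65200); u = 609.0·(-0.18929)/0.65200 + 334.7 = 157.8963, v = 724.2·(-0.05220)/0.65200 + 225.8 = 167.8148
M1: Pc = R·M1+t = (-0.04052, -0.07903, +0.70741); u = 609.0·(-0.04052)/0.70741 + 334.7 = 299.8144, v = 724.2·(-0.07903)/0.70741 + 225.8 = 144.8924
M2: Pc = R·M2+t = (-0.08651, -0.22380, +0.76080); u = 609.0·(-0.08651)/0.76080 + 334.7 = 265.4496, v = 724.2·(-0.22380)/0.76080 + 225.8 = 12.7696
M3: Pc = R·M3+t = (-0.23528, -0.19697, +0.70539); u = 609.0·(-0.23528)/0.70539 + 334.7 = 131.5724, v = 724.2·(-0.19697)/0.70539 + 225.8 = 23.5790

c0=(157.90, 167.81) c1=(299.81, 144.89) c2=(265.45, 12.77) c3=(131.57, 23.58)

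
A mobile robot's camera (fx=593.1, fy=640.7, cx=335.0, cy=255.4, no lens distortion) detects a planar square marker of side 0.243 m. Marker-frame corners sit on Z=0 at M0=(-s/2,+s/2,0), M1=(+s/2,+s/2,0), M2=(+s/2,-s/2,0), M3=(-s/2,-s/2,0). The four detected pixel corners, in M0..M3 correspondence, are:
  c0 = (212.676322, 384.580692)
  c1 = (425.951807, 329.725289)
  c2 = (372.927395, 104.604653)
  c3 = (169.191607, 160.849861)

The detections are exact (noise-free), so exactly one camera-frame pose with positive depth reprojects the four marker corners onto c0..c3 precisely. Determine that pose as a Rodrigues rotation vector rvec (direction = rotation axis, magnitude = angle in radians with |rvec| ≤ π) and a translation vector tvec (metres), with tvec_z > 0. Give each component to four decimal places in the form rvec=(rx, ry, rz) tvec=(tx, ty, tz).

Intrinsics K: fx=593.1, fy=640.7, cx=335.0, cy=255.4
Marker side s = 0.243 m; corners in marker frame (Z=0):
  M0 = (-0.1215, +0.1215, 0)
  M1 = (+0.1215, +0.1215, 0)
  M2 = (+0.1215, -0.1215, 0)
  M3 = (-0.1215, -0.1215, 0)
Detected image corners:
  c0 = (212.676322, 384.580692) px
  c1 = (425.951807, 329.725289) px
  c2 = (372.927395, 104.604653) px
  c3 = (169.191607, 160.849861) px
Planar DLT: solve 8×8 A·h = b for H (H[2,2]=1):
  H  [+837.50983 +147.49518 +293.81744]
  H  [-245.36271 +881.28605 +242.81833]
  H  [-0.06818 -0.17250 +1.00000]
B = K⁻¹H; ‖b₁‖=1.495149, ‖b₂‖=1.495149; λ = 2/(‖b₁‖+‖b₂‖) = 0.668830, sign → tz>0 ⇒ λ=+0.668830
r₁ = λ·B[:,0] = (+0.97020,-0.23796,-0.04560); r₂ = λ·B[:,1] = (+0.23150,+0.96597,-0.11538)
r₃ = r₁×r₂ = (+0.07151,+0.10138,+0.99227); SVD([r₁ r₂ r₃]) → R = UVᵀ:
  R  [+0.97020 +0.23150 +0.07151]
  R  [-0.23796 +0.96597 +0.10138]
  R  [-0.04560 -0.11538 +0.99227]
t = (-0.04644, -0.01313, +0.66883) m
tr R = 2.928449; θ = arccos((tr R − 1)/2) = 0.268293 rad = 15.372°
axis k = ((R−Rᵀ)₃₂, (R−Rᵀ)₁₃, (R−Rᵀ)₂₁) / (2 sinθ) = (-0.408841, +0.220886, -0.885471)
rvec = θ·k = (-0.109689, +0.059262, -0.237566)

rvec=(-0.1097, 0.0593, -0.2376) tvec=(-0.0464, -0.0131, 0.6688)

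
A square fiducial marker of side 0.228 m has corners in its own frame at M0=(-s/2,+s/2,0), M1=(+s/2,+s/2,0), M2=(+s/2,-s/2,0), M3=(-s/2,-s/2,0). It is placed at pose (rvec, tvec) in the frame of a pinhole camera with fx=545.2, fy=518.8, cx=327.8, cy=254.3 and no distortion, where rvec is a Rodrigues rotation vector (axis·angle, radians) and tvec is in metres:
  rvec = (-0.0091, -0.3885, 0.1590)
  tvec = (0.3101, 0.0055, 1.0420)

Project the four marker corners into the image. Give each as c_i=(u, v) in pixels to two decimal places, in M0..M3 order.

Intrinsics K: fx=545.2, fy=518.8, cx=327.8, cy=254.3
Marker side s = 0.228 m; corners in marker frame (Z=0):
  M0 = (-0.1140, +0.1140, 0)
  M1 = (+0.1140, +0.1140, 0)
  M2 = (+0.1140, -0.1140, 0)
  M3 = (-0.1140, -0.1140, 0)
rvec = (-0.0091, -0.3885, 0.1590), |rvec| = θ = 0.41988 rad = 24.057°
Rodrigues: sinθ=0.40765, 1−cosθ=0.08686; R = I + sinθ·[k]× + (1−cosθ)·[k]×²:
    [+0.91318 -0.15263 -0.37790]
    [+0.15611 +0.98750 -0.02160]
    [+0.37647 -0.03927 +0.92560]
t = (0.3101, 0.0055, 1.0420) m
M0: Pc = R·M0+t = (+0.18860, +0.10028, +0.99461); u = 545.2·(+0.18860)/0.99461 + 327.8 = 431.1813, v = 518.8·(+0.10028)/0.99461 + 254.3 = 306.6068
M1: Pc = R·M1+t = (+0.39680, +0.13587, +1.08044); u = 545.2·(+0.39680)/1.08044 + 327.8 = 528.0303, v = 518.8·(+0.13587)/1.08044 + 254.3 = 319.5423
M2: Pc = R·M2+t = (+0.43160, -0.08928, +1.08939); u = 545.2·(+0.43160)/1.08939 + 327.8 = 543.8002, v = 518.8·(-0.08928)/1.08939 + 254.3 = 211.7830
M3: Pc = R·M3+t = (+0.22340, -0.12487, +1.00356); u = 545.2·(+0.22340)/1.00356 + 327.8 = 449.1641, v = 518.8·(-0.12487)/1.00356 + 254.3 = 189.7461

c0=(431.18, 306.61) c1=(528.03, 319.54) c2=(543.80, 211.78) c3=(449.16, 189.75)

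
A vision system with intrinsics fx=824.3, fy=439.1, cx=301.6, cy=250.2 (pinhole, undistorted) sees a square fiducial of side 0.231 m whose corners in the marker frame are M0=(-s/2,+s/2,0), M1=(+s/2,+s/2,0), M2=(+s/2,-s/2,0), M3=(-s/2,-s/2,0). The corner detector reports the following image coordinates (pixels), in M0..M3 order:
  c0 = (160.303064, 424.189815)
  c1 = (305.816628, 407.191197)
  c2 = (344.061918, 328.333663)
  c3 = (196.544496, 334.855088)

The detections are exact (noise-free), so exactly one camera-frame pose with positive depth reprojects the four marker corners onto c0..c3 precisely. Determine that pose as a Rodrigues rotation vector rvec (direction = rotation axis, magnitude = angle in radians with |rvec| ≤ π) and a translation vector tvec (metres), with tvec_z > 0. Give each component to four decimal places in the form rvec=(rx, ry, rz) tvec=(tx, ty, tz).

Intrinsics K: fx=824.3, fy=439.1, cx=301.6, cy=250.2
Marker side s = 0.231 m; corners in marker frame (Z=0):
  M0 = (-0.1155, +0.1155, 0)
  M1 = (+0.1155, +0.1155, 0)
  M2 = (+0.1155, -0.1155, 0)
  M3 = (-0.1155, -0.1155, 0)
Detected image corners:
  c0 = (160.303064, 424.189815) px
  c1 = (305.816628, 407.191197) px
  c2 = (344.061918, 328.333663) px
  c3 = (196.544496, 334.855088) px
Planar DLT: solve 8×8 A·h = b for H (H[2,2]=1):
  H  [+777.06790 -110.28461 +256.04803]
  H  [+160.71023 +438.61536 +374.24532]
  H  [+0.56780 +0.20354 +1.00000]
B = K⁻¹H; ‖b₁‖=0.929704, ‖b₂‖=0.929704; λ = 2/(‖b₁‖+‖b₂‖) = 1.075611, sign → tz>0 ⇒ λ=+1.075611
r₁ = λ·B[:,0] = (+0.79052,+0.04568,+0.61073); r₂ = λ·B[:,1] = (-0.22401,+0.94968,+0.21893)
r₃ = r₁×r₂ = (-0.56999,-0.30988,+0.76098); SVD([r₁ r₂ r₃]) → R = UVᵀ:
  R  [+0.79052 -0.22401 -0.56999]
  R  [+0.04568 +0.94968 -0.30988]
  R  [+0.61073 +0.21893 +0.76098]
t = (-0.05944, +0.30386, +1.07561) m
tr R = 2.501177; θ = arccos((tr R − 1)/2) = 0.721844 rad = 41.359°
axis k = ((R−Rᵀ)₃₂, (R−Rᵀ)₁₃, (R−Rᵀ)₂₁) / (2 sinθ) = (+0.400141, -0.893444, +0.204072)
rvec = θ·k = (+0.288839, -0.644927, +0.147308)

rvec=(0.2888, -0.6449, 0.1473) tvec=(-0.0594, 0.3039, 1.0756)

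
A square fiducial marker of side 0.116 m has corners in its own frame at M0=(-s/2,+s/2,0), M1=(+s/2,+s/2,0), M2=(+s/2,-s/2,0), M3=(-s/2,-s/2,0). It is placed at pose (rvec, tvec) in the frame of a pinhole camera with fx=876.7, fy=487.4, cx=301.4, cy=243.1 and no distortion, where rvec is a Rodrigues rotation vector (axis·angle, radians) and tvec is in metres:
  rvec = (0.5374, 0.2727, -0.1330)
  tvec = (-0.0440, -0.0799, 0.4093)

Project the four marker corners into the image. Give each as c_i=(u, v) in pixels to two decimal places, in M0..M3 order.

Intrinsics K: fx=876.7, fy=487.4, cx=301.4, cy=243.1
Marker side s = 0.116 m; corners in marker frame (Z=0):
  M0 = (-0.0580, +0.0580, 0)
  M1 = (+0.0580, +0.0580, 0)
  M2 = (+0.0580, -0.0580, 0)
  M3 = (-0.0580, -0.0580, 0)
rvec = (0.5374, 0.2727, -0.1330), |rvec| = θ = 0.61713 rad = 35.359°
Rodrigues: sinθ=0.57870, 1−cosθ=0.18446; R = I + sinθ·[k]× + (1−cosθ)·[k]×²:
    [+0.95542 +0.19570 +0.22110]
    [-0.05374 +0.85156 -0.52150]
    [-0.29033 +0.48637 +0.82411]
t = (-0.0440, -0.0799, 0.4093) m
M0: Pc = R·M0+t = (-0.08806, -0.02739, +0.45435); u = 876.7·(-0.08806)/0.45435 + 301.4 = 131.4743, v = 487.4·(-0.02739)/0.45435 + 243.1 = 213.7146
M1: Pc = R·M1+t = (+0.02276, -0.03363, +0.42067); u = 876.7·(+0.02276)/0.42067 + 301.4 = 348.8423, v = 487.4·(-0.03363)/0.42067 + 243.1 = 204.1394
M2: Pc = R·M2+t = (+0.00006, -0.13241, +0.36425); u = 876.7·(+0.00006)/0.36425 + 301.4 = 301.5534, v = 487.4·(-0.13241)/0.36425 + 243.1 = 65.9276
M3: Pc = R·M3+t = (-0.11076, -0.12617, +0.39793); u = 876.7·(-0.11076)/0.39793 + 301.4 = 57.3693, v = 487.4·(-0.12617)/0.39793 + 243.1 = 88.5579

c0=(131.47, 213.71) c1=(348.84, 204.14) c2=(301.55, 65.93) c3=(57.37, 88.56)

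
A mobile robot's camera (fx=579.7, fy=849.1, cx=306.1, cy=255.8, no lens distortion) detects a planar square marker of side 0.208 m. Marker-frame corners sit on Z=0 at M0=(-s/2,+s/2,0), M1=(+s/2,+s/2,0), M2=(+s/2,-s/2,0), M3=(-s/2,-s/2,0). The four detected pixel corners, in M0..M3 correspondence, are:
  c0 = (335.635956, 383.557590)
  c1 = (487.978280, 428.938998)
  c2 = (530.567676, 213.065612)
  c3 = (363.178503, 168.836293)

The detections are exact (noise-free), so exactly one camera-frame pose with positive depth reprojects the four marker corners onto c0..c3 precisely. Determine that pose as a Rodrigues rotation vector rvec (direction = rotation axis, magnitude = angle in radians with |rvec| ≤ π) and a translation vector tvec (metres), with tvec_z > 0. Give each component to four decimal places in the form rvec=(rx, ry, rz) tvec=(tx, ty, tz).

Intrinsics K: fx=579.7, fy=849.1, cx=306.1, cy=255.8
Marker side s = 0.208 m; corners in marker frame (Z=0):
  M0 = (-0.1040, +0.1040, 0)
  M1 = (+0.1040, +0.1040, 0)
  M2 = (+0.1040, -0.1040, 0)
  M3 = (-0.1040, -0.1040, 0)
Detected image corners:
  c0 = (335.635956, 383.557590) px
  c1 = (487.978280, 428.938998) px
  c2 = (530.567676, 213.065612) px
  c3 = (363.178503, 168.836293) px
Planar DLT: solve 8×8 A·h = b for H (H[2,2]=1):
  H  [+717.74799 +15.32664 +427.60765]
  H  [+181.29494 +1162.65913 +303.11694]
  H  [-0.11466 +0.42736 +1.00000]
B = K⁻¹H; ‖b₁‖=1.327124, ‖b₂‖=1.327124; λ = 2/(‖b₁‖+‖b₂‖) = 0.753509, sign → tz>0 ⇒ λ=+0.753509
r₁ = λ·B[:,0] = (+0.97857,+0.18691,-0.08640); r₂ = λ·B[:,1] = (-0.15011,+0.93476,+0.32202)
r₃ = r₁×r₂ = (+0.14095,-0.30215,+0.94278); SVD([r₁ r₂ r₃]) → R = UVᵀ:
  R  [+0.97857 -0.15011 +0.14095]
  R  [+0.18691 +0.93476 -0.30215]
  R  [-0.08640 +0.32202 +0.94278]
t = (+0.15794, +0.04199, +0.75351) m
tr R = 2.856109; θ = arccos((tr R − 1)/2) = 0.381641 rad = 21.866°
axis k = ((R−Rᵀ)₃₂, (R−Rᵀ)₁₃, (R−Rᵀ)₂₁) / (2 sinθ) = (+0.837931, +0.305217, +0.452454)
rvec = θ·k = (+0.319789, +0.116484, +0.172675)

rvec=(0.3198, 0.1165, 0.1727) tvec=(0.1579, 0.0420, 0.7535)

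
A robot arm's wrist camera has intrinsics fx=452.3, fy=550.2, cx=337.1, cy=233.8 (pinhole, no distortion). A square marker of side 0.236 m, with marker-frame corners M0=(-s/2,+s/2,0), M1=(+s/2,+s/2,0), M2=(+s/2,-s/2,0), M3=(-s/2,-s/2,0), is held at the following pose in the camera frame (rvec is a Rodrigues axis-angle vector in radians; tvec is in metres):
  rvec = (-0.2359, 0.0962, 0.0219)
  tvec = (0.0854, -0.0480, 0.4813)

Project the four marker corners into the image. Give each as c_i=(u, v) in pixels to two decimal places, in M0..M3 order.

c0=(302.20, 311.21) c1=(540.51, 318.29) c2=(525.16, 55.10) c3=(312.63, 60.43)

Intrinsics K: fx=452.3, fy=550.2, cx=337.1, cy=233.8
Marker side s = 0.236 m; corners in marker frame (Z=0):
  M0 = (-0.1180, +0.1180, 0)
  M1 = (+0.1180, +0.1180, 0)
  M2 = (+0.1180, -0.1180, 0)
  M3 = (-0.1180, -0.1180, 0)
rvec = (-0.2359, 0.0962, 0.0219), |rvec| = θ = 0.25570 rad = 14.651°
Rodrigues: sinθ=0.25292, 1−cosθ=0.03251; R = I + sinθ·[k]× + (1−cosθ)·[k]×²:
    [+0.99516 -0.03295 +0.09259]
    [+0.01038 +0.97209 +0.23439]
    [-0.09772 -0.23229 +0.96772]
t = (0.0854, -0.0480, 0.4813) m
M0: Pc = R·M0+t = (-0.03592, +0.06548, +0.46542); u = 452.3·(-0.03592)/0.46542 + 337.1 = 302.1960, v = 550.2·(+0.06548)/0.46542 + 233.8 = 311.2098
M1: Pc = R·M1+t = (+0.19894, +0.06793, +0.44236); u = 452.3·(+0.19894)/0.44236 + 337.1 = 540.5121, v = 550.2·(+0.06793)/0.44236 + 233.8 = 318.2917
M2: Pc = R·M2+t = (+0.20672, -0.16148, +0.49718); u = 452.3·(+0.20672)/0.49718 + 337.1 = 525.1569, v = 550.2·(-0.16148)/0.49718 + 233.8 = 55.0970
M3: Pc = R·M3+t = (-0.02814, -0.16393, +0.52024); u = 452.3·(-0.02814)/0.52024 + 337.1 = 312.6341, v = 550.2·(-0.16393)/0.52024 + 233.8 = 60.4291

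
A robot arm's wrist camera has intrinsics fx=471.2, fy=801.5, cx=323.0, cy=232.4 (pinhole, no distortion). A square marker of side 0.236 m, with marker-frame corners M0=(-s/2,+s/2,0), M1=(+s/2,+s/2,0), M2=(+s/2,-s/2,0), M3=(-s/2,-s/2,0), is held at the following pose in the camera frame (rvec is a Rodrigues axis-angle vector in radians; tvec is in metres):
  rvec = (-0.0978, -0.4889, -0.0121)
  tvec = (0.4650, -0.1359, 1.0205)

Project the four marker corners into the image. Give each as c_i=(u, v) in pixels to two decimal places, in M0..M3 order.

Intrinsics K: fx=471.2, fy=801.5, cx=323.0, cy=232.4
Marker side s = 0.236 m; corners in marker frame (Z=0):
  M0 = (-0.1180, +0.1180, 0)
  M1 = (+0.1180, +0.1180, 0)
  M2 = (+0.1180, -0.1180, 0)
  M3 = (-0.1180, -0.1180, 0)
rvec = (-0.0978, -0.4889, -0.0121), |rvec| = θ = 0.49873 rad = 28.575°
Rodrigues: sinθ=0.47831, 1−cosθ=0.12181; R = I + sinθ·[k]× + (1−cosθ)·[k]×²:
    [+0.88287 +0.03502 -0.46830]
    [+0.01181 +0.99524 +0.09669]
    [+0.46946 -0.09090 +0.87826]
t = (0.4650, -0.1359, 1.0205) m
M0: Pc = R·M0+t = (+0.36495, -0.01985, +0.95438); u = 471.2·(+0.36495)/0.95438 + 323.0 = 503.1866, v = 801.5·(-0.01985)/0.95438 + 232.4 = 215.7256
M1: Pc = R·M1+t = (+0.57331, -0.01707, +1.06517); u = 471.2·(+0.57331)/1.06517 + 323.0 = 576.6161, v = 801.5·(-0.01707)/1.06517 + 232.4 = 219.5574
M2: Pc = R·M2+t = (+0.56505, -0.25195, +1.08662); u = 471.2·(+0.56505)/1.08662 + 323.0 = 568.0253, v = 801.5·(-0.25195)/1.08662 + 232.4 = 46.5636
M3: Pc = R·M3+t = (+0.35669, -0.25473, +0.97583); u = 471.2·(+0.35669)/0.97583 + 323.0 = 495.2346, v = 801.5·(-0.25473)/0.97583 + 232.4 = 23.1748

c0=(503.19, 215.73) c1=(576.62, 219.56) c2=(568.03, 46.56) c3=(495.23, 23.17)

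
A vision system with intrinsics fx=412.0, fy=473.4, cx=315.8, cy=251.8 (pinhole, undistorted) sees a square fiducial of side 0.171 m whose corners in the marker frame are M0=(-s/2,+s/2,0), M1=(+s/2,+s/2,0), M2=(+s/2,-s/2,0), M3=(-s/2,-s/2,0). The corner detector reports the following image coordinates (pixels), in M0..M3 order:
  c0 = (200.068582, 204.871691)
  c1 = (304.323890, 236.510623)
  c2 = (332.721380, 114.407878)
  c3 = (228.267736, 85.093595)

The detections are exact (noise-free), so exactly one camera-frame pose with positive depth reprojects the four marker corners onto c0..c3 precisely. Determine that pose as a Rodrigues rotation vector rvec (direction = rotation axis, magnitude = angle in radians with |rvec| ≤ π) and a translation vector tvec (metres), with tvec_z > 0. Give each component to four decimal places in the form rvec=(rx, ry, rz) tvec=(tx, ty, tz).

Intrinsics K: fx=412.0, fy=473.4, cx=315.8, cy=251.8
Marker side s = 0.171 m; corners in marker frame (Z=0):
  M0 = (-0.0855, +0.0855, 0)
  M1 = (+0.0855, +0.0855, 0)
  M2 = (+0.0855, -0.0855, 0)
  M3 = (-0.0855, -0.0855, 0)
Detected image corners:
  c0 = (200.068582, 204.871691) px
  c1 = (304.323890, 236.510623) px
  c2 = (332.721380, 114.407878) px
  c3 = (228.267736, 85.093595) px
Planar DLT: solve 8×8 A·h = b for H (H[2,2]=1):
  H  [+581.53889 -170.31031 +265.88625]
  H  [+160.93736 +704.28672 +159.98672]
  H  [-0.10784 -0.01813 +1.00000]
B = K⁻¹H; ‖b₁‖=1.549841, ‖b₂‖=1.549841; λ = 2/(‖b₁‖+‖b₂‖) = 0.645228, sign → tz>0 ⇒ λ=+0.645228
r₁ = λ·B[:,0] = (+0.96407,+0.25636,-0.06958); r₂ = λ·B[:,1] = (-0.25775,+0.96614,-0.01170)
r₃ = r₁×r₂ = (+0.06423,+0.02921,+0.99751); SVD([r₁ r₂ r₃]) → R = UVᵀ:
  R  [+0.96407 -0.25775 +0.06423]
  R  [+0.25636 +0.96614 +0.02921]
  R  [-0.06958 -0.01170 +0.99751]
t = (-0.07817, -0.12514, +0.64523) m
tr R = 2.927721; θ = arccos((tr R − 1)/2) = 0.269664 rad = 15.451°
axis k = ((R−Rᵀ)₃₂, (R−Rᵀ)₁₃, (R−Rᵀ)₂₁) / (2 sinθ) = (-0.076777, +0.251128, +0.964904)
rvec = θ·k = (-0.020704, +0.067720, +0.260200)

rvec=(-0.0207, 0.0677, 0.2602) tvec=(-0.0782, -0.1251, 0.6452)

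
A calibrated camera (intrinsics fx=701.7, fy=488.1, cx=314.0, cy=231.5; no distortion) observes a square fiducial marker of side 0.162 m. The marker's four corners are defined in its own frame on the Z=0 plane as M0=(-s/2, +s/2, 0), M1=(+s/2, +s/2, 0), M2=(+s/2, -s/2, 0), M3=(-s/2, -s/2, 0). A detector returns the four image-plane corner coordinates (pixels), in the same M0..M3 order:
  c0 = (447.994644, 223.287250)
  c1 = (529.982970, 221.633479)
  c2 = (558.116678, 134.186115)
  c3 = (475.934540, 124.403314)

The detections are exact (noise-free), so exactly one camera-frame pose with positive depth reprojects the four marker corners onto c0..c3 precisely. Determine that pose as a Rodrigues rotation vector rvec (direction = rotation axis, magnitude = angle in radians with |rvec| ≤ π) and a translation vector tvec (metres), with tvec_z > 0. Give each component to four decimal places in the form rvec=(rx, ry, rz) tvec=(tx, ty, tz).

Intrinsics K: fx=701.7, fy=488.1, cx=314.0, cy=231.5
Marker side s = 0.162 m; corners in marker frame (Z=0):
  M0 = (-0.0810, +0.0810, 0)
  M1 = (+0.0810, +0.0810, 0)
  M2 = (+0.0810, -0.0810, 0)
  M3 = (-0.0810, -0.0810, 0)
Detected image corners:
  c0 = (447.994644, 223.287250) px
  c1 = (529.982970, 221.633479) px
  c2 = (558.116678, 134.186115) px
  c3 = (475.934540, 124.403314) px
Planar DLT: solve 8×8 A·h = b for H (H[2,2]=1):
  H  [+881.92750 -37.60516 +505.18136]
  H  [+155.52344 +620.34074 +177.01675]
  H  [+0.74600 +0.26938 +1.00000]
B = K⁻¹H; ‖b₁‖=1.187316, ‖b₂‖=1.187316; λ = 2/(‖b₁‖+‖b₂‖) = 0.842236, sign → tz>0 ⇒ λ=+0.842236
r₁ = λ·B[:,0] = (+0.77740,-0.02964,+0.62831); r₂ = λ·B[:,1] = (-0.14666,+0.96282,+0.22688)
r₃ = r₁×r₂ = (-0.61167,-0.26852,+0.74415); SVD([r₁ r₂ r₃]) → R = UVᵀ:
  R  [+0.77740 -0.14666 -0.61167]
  R  [-0.02964 +0.96282 -0.26852]
  R  [+0.62831 +0.22688 +0.74415]
t = (+0.22947, -0.09401, +0.84224) m
tr R = 2.484370; θ = arccos((tr R − 1)/2) = 0.734472 rad = 42.082°
axis k = ((R−Rᵀ)₃₂, (R−Rᵀ)₁₃, (R−Rᵀ)₂₁) / (2 sinθ) = (+0.369594, -0.925083, +0.087307)
rvec = θ·k = (+0.271456, -0.679447, +0.064124)

rvec=(0.2715, -0.6794, 0.0641) tvec=(0.2295, -0.0940, 0.8422)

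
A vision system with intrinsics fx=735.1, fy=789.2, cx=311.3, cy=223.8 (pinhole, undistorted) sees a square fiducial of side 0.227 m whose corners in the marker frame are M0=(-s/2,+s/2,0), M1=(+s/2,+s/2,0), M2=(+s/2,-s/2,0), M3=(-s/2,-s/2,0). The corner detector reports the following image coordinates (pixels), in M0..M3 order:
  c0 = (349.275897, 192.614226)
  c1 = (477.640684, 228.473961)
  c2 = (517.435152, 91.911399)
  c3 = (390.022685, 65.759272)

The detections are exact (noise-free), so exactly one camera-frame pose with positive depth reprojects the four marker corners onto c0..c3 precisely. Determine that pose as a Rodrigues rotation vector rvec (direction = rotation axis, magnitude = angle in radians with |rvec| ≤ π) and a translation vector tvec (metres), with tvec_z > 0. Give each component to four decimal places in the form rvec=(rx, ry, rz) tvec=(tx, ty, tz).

Intrinsics K: fx=735.1, fy=789.2, cx=311.3, cy=223.8
Marker side s = 0.227 m; corners in marker frame (Z=0):
  M0 = (-0.1135, +0.1135, 0)
  M1 = (+0.1135, +0.1135, 0)
  M2 = (+0.1135, -0.1135, 0)
  M3 = (-0.1135, -0.1135, 0)
Detected image corners:
  c0 = (349.275897, 192.614226) px
  c1 = (477.640684, 228.473961) px
  c2 = (517.435152, 91.911399) px
  c3 = (390.022685, 65.759272) px
Planar DLT: solve 8×8 A·h = b for H (H[2,2]=1):
  H  [+435.40494 -231.98777 +431.73923]
  H  [+93.58772 +561.30741 +143.23074]
  H  [-0.29509 -0.12573 +1.00000]
B = K⁻¹H; ‖b₁‖=0.801545, ‖b₂‖=0.801545; λ = 2/(‖b₁‖+‖b₂‖) = 1.247590, sign → tz>0 ⇒ λ=+1.247590
r₁ = λ·B[:,0] = (+0.89486,+0.25235,-0.36816); r₂ = λ·B[:,1] = (-0.32730,+0.93181,-0.15685)
r₃ = r₁×r₂ = (+0.30347,+0.26086,+0.91644); SVD([r₁ r₂ r₃]) → R = UVᵀ:
  R  [+0.89486 -0.32730 +0.30347]
  R  [+0.25235 +0.93181 +0.26086]
  R  [-0.36816 -0.15685 +0.91644]
t = (+0.20441, -0.12737, +1.24759) m
tr R = 2.743112; θ = arccos((tr R − 1)/2) = 0.512429 rad = 29.360°
axis k = ((R−Rᵀ)₃₂, (R−Rᵀ)₁₃, (R−Rᵀ)₂₁) / (2 sinθ) = (-0.425982, +0.684922, +0.591119)
rvec = θ·k = (-0.218286, +0.350974, +0.302906)

rvec=(-0.2183, 0.3510, 0.3029) tvec=(0.2044, -0.1274, 1.2476)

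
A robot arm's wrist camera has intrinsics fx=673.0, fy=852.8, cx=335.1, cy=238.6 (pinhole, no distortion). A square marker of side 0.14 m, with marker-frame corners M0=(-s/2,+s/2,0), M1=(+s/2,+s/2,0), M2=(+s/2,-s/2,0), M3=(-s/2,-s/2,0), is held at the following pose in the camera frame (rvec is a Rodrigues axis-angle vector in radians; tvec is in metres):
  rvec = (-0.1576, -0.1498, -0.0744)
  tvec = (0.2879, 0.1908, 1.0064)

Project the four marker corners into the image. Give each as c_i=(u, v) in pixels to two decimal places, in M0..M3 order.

Intrinsics K: fx=673.0, fy=852.8, cx=335.1, cy=238.6
Marker side s = 0.14 m; corners in marker frame (Z=0):
  M0 = (-0.0700, +0.0700, 0)
  M1 = (+0.0700, +0.0700, 0)
  M2 = (+0.0700, -0.0700, 0)
  M3 = (-0.0700, -0.0700, 0)
rvec = (-0.1576, -0.1498, -0.0744), |rvec| = θ = 0.22981 rad = 13.167°
Rodrigues: sinθ=0.22779, 1−cosθ=0.02629; R = I + sinθ·[k]× + (1−cosθ)·[k]×²:
    [+0.98607 +0.08550 -0.14265]
    [-0.06199 +0.98488 +0.16176]
    [+0.15432 -0.15067 +0.97646]
t = (0.2879, 0.1908, 1.0064) m
M0: Pc = R·M0+t = (+0.22486, +0.26408, +0.98505); u = 673.0·(+0.22486)/0.98505 + 335.1 = 488.7273, v = 852.8·(+0.26408)/0.98505 + 238.6 = 467.2263
M1: Pc = R·M1+t = (+0.36291, +0.25540, +1.00666); u = 673.0·(+0.36291)/1.00666 + 335.1 = 577.7237, v = 852.8·(+0.25540)/1.00666 + 238.6 = 454.9667
M2: Pc = R·M2+t = (+0.35094, +0.11752, +1.02775); u = 673.0·(+0.35094)/1.02775 + 335.1 = 564.9058, v = 852.8·(+0.11752)/1.02775 + 238.6 = 336.1141
M3: Pc = R·M3+t = (+0.21289, +0.12620, +1.00614); u = 673.0·(+0.21289)/1.00614 + 335.1 = 477.5000, v = 852.8·(+0.12620)/1.00614 + 238.6 = 345.5644

c0=(488.73, 467.23) c1=(577.72, 454.97) c2=(564.91, 336.11) c3=(477.50, 345.56)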